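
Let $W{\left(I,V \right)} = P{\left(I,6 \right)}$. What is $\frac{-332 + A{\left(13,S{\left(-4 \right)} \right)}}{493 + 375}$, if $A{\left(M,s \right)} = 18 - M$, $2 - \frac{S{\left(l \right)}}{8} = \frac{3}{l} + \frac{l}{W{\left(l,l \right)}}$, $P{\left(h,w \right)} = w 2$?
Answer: $- \frac{327}{868} \approx -0.37673$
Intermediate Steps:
$P{\left(h,w \right)} = 2 w$
$W{\left(I,V \right)} = 12$ ($W{\left(I,V \right)} = 2 \cdot 6 = 12$)
$S{\left(l \right)} = 16 - \frac{24}{l} - \frac{2 l}{3}$ ($S{\left(l \right)} = 16 - 8 \left(\frac{3}{l} + \frac{l}{12}\right) = 16 - \left(\frac{24}{l} + \frac{2 l}{3}\right) = 16 - \frac{24}{l} - \frac{2 l}{3}$)
$\frac{-332 + A{\left(13,S{\left(-4 \right)} \right)}}{493 + 375} = \frac{-332 + \left(18 - 13\right)}{493 + 375} = \frac{-332 + \left(18 - 13\right)}{868} = \left(-332 + 5\right) \frac{1}{868} = \left(-327\right) \frac{1}{868} = - \frac{327}{868}$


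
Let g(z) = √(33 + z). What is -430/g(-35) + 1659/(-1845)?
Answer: -553/615 + 215*I*√2 ≈ -0.89919 + 304.06*I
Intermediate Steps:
-430/g(-35) + 1659/(-1845) = -430/√(33 - 35) + 1659/(-1845) = -430*(-I*√2/2) + 1659*(-1/1845) = -430*(-I*√2/2) - 553/615 = -(-215)*I*√2 - 553/615 = 215*I*√2 - 553/615 = -553/615 + 215*I*√2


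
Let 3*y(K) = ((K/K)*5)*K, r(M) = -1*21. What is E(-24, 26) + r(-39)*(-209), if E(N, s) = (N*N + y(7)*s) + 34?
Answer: 15907/3 ≈ 5302.3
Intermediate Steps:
r(M) = -21
y(K) = 5*K/3 (y(K) = (((K/K)*5)*K)/3 = ((1*5)*K)/3 = (5*K)/3 = 5*K/3)
E(N, s) = 34 + N² + 35*s/3 (E(N, s) = (N*N + ((5/3)*7)*s) + 34 = (N² + 35*s/3) + 34 = 34 + N² + 35*s/3)
E(-24, 26) + r(-39)*(-209) = (34 + (-24)² + (35/3)*26) - 21*(-209) = (34 + 576 + 910/3) + 4389 = 2740/3 + 4389 = 15907/3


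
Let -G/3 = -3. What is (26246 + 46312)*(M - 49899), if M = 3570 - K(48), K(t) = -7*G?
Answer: -3356968428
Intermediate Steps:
G = 9 (G = -3*(-3) = 9)
K(t) = -63 (K(t) = -7*9 = -63)
M = 3633 (M = 3570 - 1*(-63) = 3570 + 63 = 3633)
(26246 + 46312)*(M - 49899) = (26246 + 46312)*(3633 - 49899) = 72558*(-46266) = -3356968428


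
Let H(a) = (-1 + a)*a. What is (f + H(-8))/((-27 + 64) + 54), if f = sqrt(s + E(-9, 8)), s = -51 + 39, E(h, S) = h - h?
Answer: 72/91 + 2*I*sqrt(3)/91 ≈ 0.79121 + 0.038067*I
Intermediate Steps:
E(h, S) = 0
s = -12
H(a) = a*(-1 + a)
f = 2*I*sqrt(3) (f = sqrt(-12 + 0) = sqrt(-12) = 2*I*sqrt(3) ≈ 3.4641*I)
(f + H(-8))/((-27 + 64) + 54) = (2*I*sqrt(3) - 8*(-1 - 8))/((-27 + 64) + 54) = (2*I*sqrt(3) - 8*(-9))/(37 + 54) = (2*I*sqrt(3) + 72)/91 = (72 + 2*I*sqrt(3))*(1/91) = 72/91 + 2*I*sqrt(3)/91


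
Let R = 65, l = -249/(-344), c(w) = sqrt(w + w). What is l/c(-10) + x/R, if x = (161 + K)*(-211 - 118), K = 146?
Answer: -101003/65 - 249*I*sqrt(5)/3440 ≈ -1553.9 - 0.16185*I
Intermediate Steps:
c(w) = sqrt(2)*sqrt(w) (c(w) = sqrt(2*w) = sqrt(2)*sqrt(w))
x = -101003 (x = (161 + 146)*(-211 - 118) = 307*(-329) = -101003)
l = 249/344 (l = -249*(-1/344) = 249/344 ≈ 0.72384)
l/c(-10) + x/R = 249/(344*((sqrt(2)*sqrt(-10)))) - 101003/65 = 249/(344*((sqrt(2)*(I*sqrt(10))))) - 101003*1/65 = 249/(344*((2*I*sqrt(5)))) - 101003/65 = 249*(-I*sqrt(5)/10)/344 - 101003/65 = -249*I*sqrt(5)/3440 - 101003/65 = -101003/65 - 249*I*sqrt(5)/3440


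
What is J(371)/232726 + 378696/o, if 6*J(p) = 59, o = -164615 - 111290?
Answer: -528778153381/385261602180 ≈ -1.3725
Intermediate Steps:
o = -275905
J(p) = 59/6 (J(p) = (1/6)*59 = 59/6)
J(371)/232726 + 378696/o = (59/6)/232726 + 378696/(-275905) = (59/6)*(1/232726) + 378696*(-1/275905) = 59/1396356 - 378696/275905 = -528778153381/385261602180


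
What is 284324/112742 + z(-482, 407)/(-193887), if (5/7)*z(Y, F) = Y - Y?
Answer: 142162/56371 ≈ 2.5219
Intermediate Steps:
z(Y, F) = 0 (z(Y, F) = 7*(Y - Y)/5 = (7/5)*0 = 0)
284324/112742 + z(-482, 407)/(-193887) = 284324/112742 + 0/(-193887) = 284324*(1/112742) + 0*(-1/193887) = 142162/56371 + 0 = 142162/56371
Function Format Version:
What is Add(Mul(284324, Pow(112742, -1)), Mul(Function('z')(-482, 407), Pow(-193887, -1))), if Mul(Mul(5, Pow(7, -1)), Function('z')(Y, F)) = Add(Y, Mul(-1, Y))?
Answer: Rational(142162, 56371) ≈ 2.5219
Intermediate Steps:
Function('z')(Y, F) = 0 (Function('z')(Y, F) = Mul(Rational(7, 5), Add(Y, Mul(-1, Y))) = Mul(Rational(7, 5), 0) = 0)
Add(Mul(284324, Pow(112742, -1)), Mul(Function('z')(-482, 407), Pow(-193887, -1))) = Add(Mul(284324, Pow(112742, -1)), Mul(0, Pow(-193887, -1))) = Add(Mul(284324, Rational(1, 112742)), Mul(0, Rational(-1, 193887))) = Add(Rational(142162, 56371), 0) = Rational(142162, 56371)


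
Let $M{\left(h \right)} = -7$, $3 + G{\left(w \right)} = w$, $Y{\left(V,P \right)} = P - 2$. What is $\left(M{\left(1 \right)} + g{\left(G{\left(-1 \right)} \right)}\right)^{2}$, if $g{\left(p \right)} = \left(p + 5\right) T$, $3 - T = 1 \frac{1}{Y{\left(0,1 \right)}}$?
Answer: $9$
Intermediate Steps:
$Y{\left(V,P \right)} = -2 + P$
$G{\left(w \right)} = -3 + w$
$T = 4$ ($T = 3 - 1 \frac{1}{-2 + 1} = 3 - 1 \frac{1}{-1} = 3 - 1 \left(-1\right) = 3 - -1 = 3 + 1 = 4$)
$g{\left(p \right)} = 20 + 4 p$ ($g{\left(p \right)} = \left(p + 5\right) 4 = \left(5 + p\right) 4 = 20 + 4 p$)
$\left(M{\left(1 \right)} + g{\left(G{\left(-1 \right)} \right)}\right)^{2} = \left(-7 + \left(20 + 4 \left(-3 - 1\right)\right)\right)^{2} = \left(-7 + \left(20 + 4 \left(-4\right)\right)\right)^{2} = \left(-7 + \left(20 - 16\right)\right)^{2} = \left(-7 + 4\right)^{2} = \left(-3\right)^{2} = 9$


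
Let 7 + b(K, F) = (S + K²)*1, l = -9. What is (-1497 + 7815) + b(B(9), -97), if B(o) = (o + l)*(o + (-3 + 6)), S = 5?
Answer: 6316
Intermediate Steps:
B(o) = (-9 + o)*(3 + o) (B(o) = (o - 9)*(o + (-3 + 6)) = (-9 + o)*(o + 3) = (-9 + o)*(3 + o))
b(K, F) = -2 + K² (b(K, F) = -7 + (5 + K²)*1 = -7 + (5 + K²) = -2 + K²)
(-1497 + 7815) + b(B(9), -97) = (-1497 + 7815) + (-2 + (-27 + 9² - 6*9)²) = 6318 + (-2 + (-27 + 81 - 54)²) = 6318 + (-2 + 0²) = 6318 + (-2 + 0) = 6318 - 2 = 6316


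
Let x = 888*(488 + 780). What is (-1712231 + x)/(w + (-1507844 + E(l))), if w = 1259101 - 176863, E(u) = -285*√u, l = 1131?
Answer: 249510240682/181048601761 - 167080395*√1131/181048601761 ≈ 1.3471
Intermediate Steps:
w = 1082238
x = 1125984 (x = 888*1268 = 1125984)
(-1712231 + x)/(w + (-1507844 + E(l))) = (-1712231 + 1125984)/(1082238 + (-1507844 - 285*√1131)) = -586247/(-425606 - 285*√1131)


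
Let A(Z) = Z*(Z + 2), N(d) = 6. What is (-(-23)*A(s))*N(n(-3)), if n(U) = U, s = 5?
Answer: 4830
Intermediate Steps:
A(Z) = Z*(2 + Z)
(-(-23)*A(s))*N(n(-3)) = -(-23)*5*(2 + 5)*6 = -(-23)*5*7*6 = -(-23)*35*6 = -23*(-35)*6 = 805*6 = 4830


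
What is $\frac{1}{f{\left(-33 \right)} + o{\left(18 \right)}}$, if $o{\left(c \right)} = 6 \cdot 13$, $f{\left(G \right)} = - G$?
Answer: $\frac{1}{111} \approx 0.009009$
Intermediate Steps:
$o{\left(c \right)} = 78$
$\frac{1}{f{\left(-33 \right)} + o{\left(18 \right)}} = \frac{1}{\left(-1\right) \left(-33\right) + 78} = \frac{1}{33 + 78} = \frac{1}{111}$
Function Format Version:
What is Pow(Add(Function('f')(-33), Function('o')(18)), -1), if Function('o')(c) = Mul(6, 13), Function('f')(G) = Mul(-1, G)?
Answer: Rational(1, 111) ≈ 0.0090090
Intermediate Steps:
Function('o')(c) = 78
Pow(Add(Function('f')(-33), Function('o')(18)), -1) = Pow(Add(Mul(-1, -33), 78), -1) = Pow(Add(33, 78), -1) = Pow(111, -1) = Rational(1, 111)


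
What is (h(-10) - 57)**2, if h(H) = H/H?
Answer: 3136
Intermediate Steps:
h(H) = 1
(h(-10) - 57)**2 = (1 - 57)**2 = (-56)**2 = 3136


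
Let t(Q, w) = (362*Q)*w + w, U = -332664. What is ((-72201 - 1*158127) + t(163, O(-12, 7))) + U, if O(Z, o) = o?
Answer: -149943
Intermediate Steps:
t(Q, w) = w + 362*Q*w (t(Q, w) = 362*Q*w + w = w + 362*Q*w)
((-72201 - 1*158127) + t(163, O(-12, 7))) + U = ((-72201 - 1*158127) + 7*(1 + 362*163)) - 332664 = ((-72201 - 158127) + 7*(1 + 59006)) - 332664 = (-230328 + 7*59007) - 332664 = (-230328 + 413049) - 332664 = 182721 - 332664 = -149943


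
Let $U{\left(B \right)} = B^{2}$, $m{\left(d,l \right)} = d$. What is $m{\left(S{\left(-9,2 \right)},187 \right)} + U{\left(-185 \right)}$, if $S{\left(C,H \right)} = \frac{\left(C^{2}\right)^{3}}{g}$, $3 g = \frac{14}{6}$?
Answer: $\frac{5022544}{7} \approx 7.1751 \cdot 10^{5}$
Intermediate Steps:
$g = \frac{7}{9}$ ($g = \frac{14 \cdot \frac{1}{6}}{3} = \frac{1}{3} \cdot \frac{7}{3} = \frac{7}{9} \approx 0.77778$)
$S{\left(C,H \right)} = \frac{9 C^{6}}{7}$ ($S{\left(C,H \right)} = \frac{\left(C^{2}\right)^{3}}{\frac{7}{9}} = C^{6} \cdot \frac{9}{7} = \frac{9 C^{6}}{7}$)
$m{\left(S{\left(-9,2 \right)},187 \right)} + U{\left(-185 \right)} = \frac{9 \left(-9\right)^{6}}{7} + \left(-185\right)^{2} = \frac{9}{7} \cdot 531441 + 34225 = \frac{4782969}{7} + 34225 = \frac{5022544}{7}$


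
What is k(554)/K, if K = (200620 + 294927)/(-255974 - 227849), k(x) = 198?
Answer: -95796954/495547 ≈ -193.32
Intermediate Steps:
K = -495547/483823 (K = 495547/(-483823) = 495547*(-1/483823) = -495547/483823 ≈ -1.0242)
k(554)/K = 198/(-495547/483823) = 198*(-483823/495547) = -95796954/495547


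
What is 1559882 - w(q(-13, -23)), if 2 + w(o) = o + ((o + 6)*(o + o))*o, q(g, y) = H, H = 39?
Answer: 1422955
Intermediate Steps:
q(g, y) = 39
w(o) = -2 + o + 2*o²*(6 + o) (w(o) = -2 + (o + ((o + 6)*(o + o))*o) = -2 + (o + ((6 + o)*(2*o))*o) = -2 + (o + (2*o*(6 + o))*o) = -2 + (o + 2*o²*(6 + o)) = -2 + o + 2*o²*(6 + o))
1559882 - w(q(-13, -23)) = 1559882 - (-2 + 39 + 2*39³ + 12*39²) = 1559882 - (-2 + 39 + 2*59319 + 12*1521) = 1559882 - (-2 + 39 + 118638 + 18252) = 1559882 - 1*136927 = 1559882 - 136927 = 1422955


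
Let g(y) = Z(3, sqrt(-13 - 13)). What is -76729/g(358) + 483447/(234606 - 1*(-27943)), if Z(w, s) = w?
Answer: -20143671880/787647 ≈ -25575.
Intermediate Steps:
g(y) = 3
-76729/g(358) + 483447/(234606 - 1*(-27943)) = -76729/3 + 483447/(234606 - 1*(-27943)) = -76729*1/3 + 483447/(234606 + 27943) = -76729/3 + 483447/262549 = -20143671880/787647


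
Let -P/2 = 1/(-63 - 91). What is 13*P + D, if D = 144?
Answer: 11101/77 ≈ 144.17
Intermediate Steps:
P = 1/77 (P = -2/(-63 - 91) = -2/(-154) = -2*(-1/154) = 1/77 ≈ 0.012987)
13*P + D = 13*(1/77) + 144 = 13/77 + 144 = 11101/77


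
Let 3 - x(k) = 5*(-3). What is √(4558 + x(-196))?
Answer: 4*√286 ≈ 67.646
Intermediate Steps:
x(k) = 18 (x(k) = 3 - 5*(-3) = 3 - 1*(-15) = 3 + 15 = 18)
√(4558 + x(-196)) = √(4558 + 18) = √4576 = 4*√286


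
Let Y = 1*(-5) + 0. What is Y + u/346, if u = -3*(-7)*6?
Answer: -802/173 ≈ -4.6358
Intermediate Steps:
u = 126 (u = 21*6 = 126)
Y = -5 (Y = -5 + 0 = -5)
Y + u/346 = -5 + 126/346 = -5 + (1/346)*126 = -5 + 63/173 = -802/173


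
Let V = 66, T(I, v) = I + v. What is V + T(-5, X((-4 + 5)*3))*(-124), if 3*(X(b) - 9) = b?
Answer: -554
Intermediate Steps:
X(b) = 9 + b/3
V + T(-5, X((-4 + 5)*3))*(-124) = 66 + (-5 + (9 + ((-4 + 5)*3)/3))*(-124) = 66 + (-5 + (9 + (1*3)/3))*(-124) = 66 + (-5 + (9 + (⅓)*3))*(-124) = 66 + (-5 + (9 + 1))*(-124) = 66 + (-5 + 10)*(-124) = 66 + 5*(-124) = 66 - 620 = -554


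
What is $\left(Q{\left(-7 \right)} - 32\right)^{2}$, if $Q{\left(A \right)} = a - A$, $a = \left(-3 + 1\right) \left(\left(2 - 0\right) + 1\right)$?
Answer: $961$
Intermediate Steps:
$a = -6$ ($a = - 2 \left(\left(2 + 0\right) + 1\right) = - 2 \left(2 + 1\right) = \left(-2\right) 3 = -6$)
$Q{\left(A \right)} = -6 - A$
$\left(Q{\left(-7 \right)} - 32\right)^{2} = \left(\left(-6 - -7\right) - 32\right)^{2} = \left(\left(-6 + 7\right) - 32\right)^{2} = \left(1 - 32\right)^{2} = \left(-31\right)^{2} = 961$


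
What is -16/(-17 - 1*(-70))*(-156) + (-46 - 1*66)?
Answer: -3440/53 ≈ -64.906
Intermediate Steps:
-16/(-17 - 1*(-70))*(-156) + (-46 - 1*66) = -16/(-17 + 70)*(-156) + (-46 - 66) = -16/53*(-156) - 112 = 2496/53 - 112 = -3440/53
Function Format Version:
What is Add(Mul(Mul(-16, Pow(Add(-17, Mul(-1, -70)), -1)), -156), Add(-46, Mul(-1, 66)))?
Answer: Rational(-3440, 53) ≈ -64.906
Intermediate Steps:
Add(Mul(Mul(-16, Pow(Add(-17, Mul(-1, -70)), -1)), -156), Add(-46, Mul(-1, 66))) = Add(Mul(Mul(-16, Pow(Add(-17, 70), -1)), -156), Add(-46, -66)) = Add(Mul(Mul(-16, Pow(53, -1)), -156), -112) = Add(Mul(Mul(-16, Rational(1, 53)), -156), -112) = Add(Mul(Rational(-16, 53), -156), -112) = Add(Rational(2496, 53), -112) = Rational(-3440, 53)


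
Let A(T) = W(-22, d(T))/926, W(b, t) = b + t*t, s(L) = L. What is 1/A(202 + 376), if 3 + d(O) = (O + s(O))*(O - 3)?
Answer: 926/441822101787 ≈ 2.0959e-9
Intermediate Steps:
d(O) = -3 + 2*O*(-3 + O) (d(O) = -3 + (O + O)*(O - 3) = -3 + (2*O)*(-3 + O) = -3 + 2*O*(-3 + O))
W(b, t) = b + t²
A(T) = -11/463 + (-3 - 6*T + 2*T²)²/926 (A(T) = (-22 + (-3 - 6*T + 2*T²)²)/926 = (-22 + (-3 - 6*T + 2*T²)²)*(1/926) = -11/463 + (-3 - 6*T + 2*T²)²/926)
1/A(202 + 376) = 1/(-11/463 + (-3 - 6*(202 + 376) + 2*(202 + 376)²)²/926) = 1/(-11/463 + (-3 - 6*578 + 2*578²)²/926) = 1/(-11/463 + (-3 - 3468 + 2*334084)²/926) = 1/(-11/463 + (-3 - 3468 + 668168)²/926) = 1/(-11/463 + (1/926)*664697²) = 1/(-11/463 + (1/926)*441822101809) = 1/(-11/463 + 441822101809/926) = 1/(441822101787/926) = 926/441822101787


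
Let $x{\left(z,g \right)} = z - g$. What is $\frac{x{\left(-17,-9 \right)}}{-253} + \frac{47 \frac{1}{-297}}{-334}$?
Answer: $\frac{73225}{2281554} \approx 0.032094$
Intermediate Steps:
$\frac{x{\left(-17,-9 \right)}}{-253} + \frac{47 \frac{1}{-297}}{-334} = \frac{-17 - -9}{-253} + \frac{47 \frac{1}{-297}}{-334} = \left(-17 + 9\right) \left(- \frac{1}{253}\right) + 47 \left(- \frac{1}{297}\right) \left(- \frac{1}{334}\right) = \left(-8\right) \left(- \frac{1}{253}\right) - - \frac{47}{99198} = \frac{8}{253} + \frac{47}{99198} = \frac{73225}{2281554}$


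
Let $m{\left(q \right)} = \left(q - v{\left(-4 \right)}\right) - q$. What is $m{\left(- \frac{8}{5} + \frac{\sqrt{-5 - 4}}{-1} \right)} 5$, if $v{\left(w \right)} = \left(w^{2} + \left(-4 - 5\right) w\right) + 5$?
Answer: $-285$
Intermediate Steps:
$v{\left(w \right)} = 5 + w^{2} - 9 w$ ($v{\left(w \right)} = \left(w^{2} + \left(-4 - 5\right) w\right) + 5 = \left(w^{2} - 9 w\right) + 5 = 5 + w^{2} - 9 w$)
$m{\left(q \right)} = -57$ ($m{\left(q \right)} = \left(q - \left(5 + \left(-4\right)^{2} - -36\right)\right) - q = \left(q - \left(5 + 16 + 36\right)\right) - q = \left(q - 57\right) - q = \left(-57 + q\right) - q = -57$)
$m{\left(- \frac{8}{5} + \frac{\sqrt{-5 - 4}}{-1} \right)} 5 = \left(-57\right) 5 = -285$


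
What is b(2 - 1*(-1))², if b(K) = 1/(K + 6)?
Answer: 1/81 ≈ 0.012346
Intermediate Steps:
b(K) = 1/(6 + K)
b(2 - 1*(-1))² = (1/(6 + (2 - 1*(-1))))² = (1/(6 + (2 + 1)))² = (1/(6 + 3))² = (1/9)² = (⅑)² = 1/81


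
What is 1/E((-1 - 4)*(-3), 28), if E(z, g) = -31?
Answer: -1/31 ≈ -0.032258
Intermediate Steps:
1/E((-1 - 4)*(-3), 28) = 1/(-31) = -1/31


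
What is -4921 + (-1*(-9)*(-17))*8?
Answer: -6145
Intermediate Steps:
-4921 + (-1*(-9)*(-17))*8 = -4921 + (9*(-17))*8 = -4921 - 153*8 = -4921 - 1224 = -6145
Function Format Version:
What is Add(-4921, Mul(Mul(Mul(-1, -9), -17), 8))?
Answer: -6145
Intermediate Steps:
Add(-4921, Mul(Mul(Mul(-1, -9), -17), 8)) = Add(-4921, Mul(Mul(9, -17), 8)) = Add(-4921, Mul(-153, 8)) = Add(-4921, -1224) = -6145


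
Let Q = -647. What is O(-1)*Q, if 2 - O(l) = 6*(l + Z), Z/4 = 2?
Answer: 25880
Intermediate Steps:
Z = 8 (Z = 4*2 = 8)
O(l) = -46 - 6*l (O(l) = 2 - 6*(l + 8) = 2 - 6*(8 + l) = 2 - (48 + 6*l) = 2 + (-48 - 6*l) = -46 - 6*l)
O(-1)*Q = (-46 - 6*(-1))*(-647) = (-46 + 6)*(-647) = -40*(-647) = 25880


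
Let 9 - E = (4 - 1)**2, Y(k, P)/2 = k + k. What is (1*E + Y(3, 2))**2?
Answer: 144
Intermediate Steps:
Y(k, P) = 4*k (Y(k, P) = 2*(k + k) = 2*(2*k) = 4*k)
E = 0 (E = 9 - (4 - 1)**2 = 9 - 1*3**2 = 9 - 1*9 = 9 - 9 = 0)
(1*E + Y(3, 2))**2 = (1*0 + 4*3)**2 = (0 + 12)**2 = 12**2 = 144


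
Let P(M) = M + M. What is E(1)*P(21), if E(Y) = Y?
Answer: 42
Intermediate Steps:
P(M) = 2*M
E(1)*P(21) = 1*(2*21) = 1*42 = 42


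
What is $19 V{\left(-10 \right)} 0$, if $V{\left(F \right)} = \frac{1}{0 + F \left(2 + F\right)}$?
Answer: $0$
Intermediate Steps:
$V{\left(F \right)} = \frac{1}{F \left(2 + F\right)}$
$19 V{\left(-10 \right)} 0 = 19 \frac{1}{\left(-10\right) \left(2 - 10\right)} 0 = 19 \left(- \frac{1}{10 \left(-8\right)}\right) 0 = 19 \left(\left(- \frac{1}{10}\right) \left(- \frac{1}{8}\right)\right) 0 = 19 \cdot \frac{1}{80} \cdot 0 = \frac{19}{80} \cdot 0 = 0$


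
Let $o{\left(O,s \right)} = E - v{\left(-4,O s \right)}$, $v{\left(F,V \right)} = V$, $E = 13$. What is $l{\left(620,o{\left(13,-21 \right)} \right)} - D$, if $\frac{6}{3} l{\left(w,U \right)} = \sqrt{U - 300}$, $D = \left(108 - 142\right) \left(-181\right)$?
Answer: $-6154 + \frac{i \sqrt{14}}{2} \approx -6154.0 + 1.8708 i$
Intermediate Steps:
$D = 6154$ ($D = \left(-34\right) \left(-181\right) = 6154$)
$o{\left(O,s \right)} = 13 - O s$
$l{\left(w,U \right)} = \frac{\sqrt{-300 + U}}{2}$ ($l{\left(w,U \right)} = \frac{\sqrt{U - 300}}{2} = \frac{\sqrt{-300 + U}}{2}$)
$l{\left(620,o{\left(13,-21 \right)} \right)} - D = \frac{\sqrt{-300 - \left(-13 + 13 \left(-21\right)\right)}}{2} - 6154 = \frac{\sqrt{-300 + \left(13 + 273\right)}}{2} - 6154 = \frac{\sqrt{-300 + 286}}{2} - 6154 = \frac{\sqrt{-14}}{2} - 6154 = \frac{i \sqrt{14}}{2} - 6154 = -6154 + \frac{i \sqrt{14}}{2}$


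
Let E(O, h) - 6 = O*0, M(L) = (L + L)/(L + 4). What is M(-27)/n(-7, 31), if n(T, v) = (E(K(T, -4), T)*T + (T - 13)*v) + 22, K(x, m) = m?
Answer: -27/7360 ≈ -0.0036685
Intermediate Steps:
M(L) = 2*L/(4 + L) (M(L) = (2*L)/(4 + L) = 2*L/(4 + L))
E(O, h) = 6 (E(O, h) = 6 + O*0 = 6 + 0 = 6)
n(T, v) = 22 + 6*T + v*(-13 + T) (n(T, v) = (6*T + (T - 13)*v) + 22 = (6*T + (-13 + T)*v) + 22 = (6*T + v*(-13 + T)) + 22 = 22 + 6*T + v*(-13 + T))
M(-27)/n(-7, 31) = (2*(-27)/(4 - 27))/(22 - 13*31 + 6*(-7) - 7*31) = (2*(-27)/(-23))/(22 - 403 - 42 - 217) = (2*(-27)*(-1/23))/(-640) = (54/23)*(-1/640) = -27/7360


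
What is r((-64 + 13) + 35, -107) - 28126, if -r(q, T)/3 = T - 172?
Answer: -27289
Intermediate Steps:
r(q, T) = 516 - 3*T (r(q, T) = -3*(T - 172) = -3*(-172 + T) = 516 - 3*T)
r((-64 + 13) + 35, -107) - 28126 = (516 - 3*(-107)) - 28126 = (516 + 321) - 28126 = 837 - 28126 = -27289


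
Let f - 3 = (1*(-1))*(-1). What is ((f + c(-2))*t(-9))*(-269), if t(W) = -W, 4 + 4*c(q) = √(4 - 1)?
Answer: -7263 - 2421*√3/4 ≈ -8311.3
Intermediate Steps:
f = 4 (f = 3 + (1*(-1))*(-1) = 3 - 1*(-1) = 3 + 1 = 4)
c(q) = -1 + √3/4 (c(q) = -1 + √(4 - 1)/4 = -1 + √3/4)
((f + c(-2))*t(-9))*(-269) = ((4 + (-1 + √3/4))*(-1*(-9)))*(-269) = ((3 + √3/4)*9)*(-269) = (27 + 9*√3/4)*(-269) = -7263 - 2421*√3/4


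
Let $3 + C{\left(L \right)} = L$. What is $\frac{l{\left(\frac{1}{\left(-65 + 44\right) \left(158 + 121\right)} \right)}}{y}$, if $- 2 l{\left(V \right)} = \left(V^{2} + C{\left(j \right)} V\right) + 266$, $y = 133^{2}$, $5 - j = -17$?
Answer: $- \frac{4565552513}{607225887009} \approx -0.0075187$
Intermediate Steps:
$j = 22$ ($j = 5 - -17 = 5 + 17 = 22$)
$C{\left(L \right)} = -3 + L$
$y = 17689$
$l{\left(V \right)} = -133 - \frac{19 V}{2} - \frac{V^{2}}{2}$ ($l{\left(V \right)} = - \frac{\left(V^{2} + \left(-3 + 22\right) V\right) + 266}{2} = - \frac{\left(V^{2} + 19 V\right) + 266}{2} = - \frac{266 + V^{2} + 19 V}{2} = -133 - \frac{19 V}{2} - \frac{V^{2}}{2}$)
$\frac{l{\left(\frac{1}{\left(-65 + 44\right) \left(158 + 121\right)} \right)}}{y} = \frac{-133 - \frac{19}{2 \left(-65 + 44\right) \left(158 + 121\right)} - \frac{\left(\frac{1}{\left(-65 + 44\right) \left(158 + 121\right)}\right)^{2}}{2}}{17689} = \left(-133 - \frac{19}{2 \left(\left(-21\right) 279\right)} - \frac{\left(\frac{1}{\left(-21\right) 279}\right)^{2}}{2}\right) \frac{1}{17689} = \left(-133 - \frac{19}{2 \left(-5859\right)} - \frac{\left(\frac{1}{-5859}\right)^{2}}{2}\right) \frac{1}{17689} = \left(-133 - - \frac{19}{11718} - \frac{\left(- \frac{1}{5859}\right)^{2}}{2}\right) \frac{1}{17689} = \left(-133 + \frac{19}{11718} - \frac{1}{68655762}\right) \frac{1}{17689} = \left(- \frac{4565552513}{34327881}\right) \frac{1}{17689} = - \frac{4565552513}{607225887009}$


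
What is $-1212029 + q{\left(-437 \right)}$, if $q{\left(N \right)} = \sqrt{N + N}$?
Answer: $-1212029 + i \sqrt{874} \approx -1.212 \cdot 10^{6} + 29.563 i$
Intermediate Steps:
$q{\left(N \right)} = \sqrt{2} \sqrt{N}$ ($q{\left(N \right)} = \sqrt{2 N} = \sqrt{2} \sqrt{N}$)
$-1212029 + q{\left(-437 \right)} = -1212029 + \sqrt{2} \sqrt{-437} = -1212029 + \sqrt{2} i \sqrt{437} = -1212029 + i \sqrt{874}$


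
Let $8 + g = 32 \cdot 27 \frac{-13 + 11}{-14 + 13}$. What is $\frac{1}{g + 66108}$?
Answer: $\frac{1}{67828} \approx 1.4743 \cdot 10^{-5}$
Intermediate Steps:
$g = 1720$ ($g = -8 + 32 \cdot 27 \frac{-13 + 11}{-14 + 13} = -8 + 864 \left(- \frac{2}{-1}\right) = -8 + 864 \left(\left(-2\right) \left(-1\right)\right) = -8 + 864 \cdot 2 = -8 + 1728 = 1720$)
$\frac{1}{g + 66108} = \frac{1}{1720 + 66108} = \frac{1}{67828}$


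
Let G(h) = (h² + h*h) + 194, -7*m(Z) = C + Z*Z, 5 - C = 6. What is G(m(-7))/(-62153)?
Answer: -14114/3045497 ≈ -0.0046344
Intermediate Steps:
C = -1 (C = 5 - 1*6 = 5 - 6 = -1)
m(Z) = ⅐ - Z²/7 (m(Z) = -(-1 + Z*Z)/7 = -(-1 + Z²)/7 = ⅐ - Z²/7)
G(h) = 194 + 2*h² (G(h) = (h² + h²) + 194 = 2*h² + 194 = 194 + 2*h²)
G(m(-7))/(-62153) = (194 + 2*(⅐ - ⅐*(-7)²)²)/(-62153) = (194 + 2*(⅐ - ⅐*49)²)*(-1/62153) = (194 + 2*(⅐ - 7)²)*(-1/62153) = (194 + 2*(-48/7)²)*(-1/62153) = (194 + 2*(2304/49))*(-1/62153) = (194 + 4608/49)*(-1/62153) = (14114/49)*(-1/62153) = -14114/3045497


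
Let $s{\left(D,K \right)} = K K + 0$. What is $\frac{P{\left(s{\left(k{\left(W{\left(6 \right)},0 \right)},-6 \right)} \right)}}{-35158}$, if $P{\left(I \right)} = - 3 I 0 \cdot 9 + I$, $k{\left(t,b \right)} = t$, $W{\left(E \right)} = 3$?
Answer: $- \frac{18}{17579} \approx -0.0010239$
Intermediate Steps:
$s{\left(D,K \right)} = K^{2}$ ($s{\left(D,K \right)} = K^{2} + 0 = K^{2}$)
$P{\left(I \right)} = I$ ($P{\left(I \right)} = 0 \cdot 9 + I = 0 + I = I$)
$\frac{P{\left(s{\left(k{\left(W{\left(6 \right)},0 \right)},-6 \right)} \right)}}{-35158} = \frac{\left(-6\right)^{2}}{-35158} = 36 \left(- \frac{1}{35158}\right) = - \frac{18}{17579}$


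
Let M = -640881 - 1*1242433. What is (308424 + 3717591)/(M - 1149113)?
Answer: -1342005/1010809 ≈ -1.3277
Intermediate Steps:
M = -1883314 (M = -640881 - 1242433 = -1883314)
(308424 + 3717591)/(M - 1149113) = (308424 + 3717591)/(-1883314 - 1149113) = 4026015/(-3032427) = 4026015*(-1/3032427) = -1342005/1010809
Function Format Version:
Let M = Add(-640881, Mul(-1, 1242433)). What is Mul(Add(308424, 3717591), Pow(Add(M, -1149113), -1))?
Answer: Rational(-1342005, 1010809) ≈ -1.3277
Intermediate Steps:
M = -1883314 (M = Add(-640881, -1242433) = -1883314)
Mul(Add(308424, 3717591), Pow(Add(M, -1149113), -1)) = Mul(Add(308424, 3717591), Pow(Add(-1883314, -1149113), -1)) = Mul(4026015, Pow(-3032427, -1)) = Mul(4026015, Rational(-1, 3032427)) = Rational(-1342005, 1010809)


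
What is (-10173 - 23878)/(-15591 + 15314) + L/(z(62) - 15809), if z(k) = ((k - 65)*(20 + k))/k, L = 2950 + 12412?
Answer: 8279977404/67892977 ≈ 121.96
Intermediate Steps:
L = 15362
z(k) = (-65 + k)*(20 + k)/k (z(k) = ((-65 + k)*(20 + k))/k = (-65 + k)*(20 + k)/k)
(-10173 - 23878)/(-15591 + 15314) + L/(z(62) - 15809) = (-10173 - 23878)/(-15591 + 15314) + 15362/((-45 + 62 - 1300/62) - 15809) = -34051/(-277) + 15362/((-45 + 62 - 1300*1/62) - 15809) = -34051*(-1/277) + 15362/((-45 + 62 - 650/31) - 15809) = 34051/277 + 15362/(-123/31 - 15809) = 34051/277 + 15362/(-490202/31) = 34051/277 + 15362*(-31/490202) = 34051/277 - 238111/245101 = 8279977404/67892977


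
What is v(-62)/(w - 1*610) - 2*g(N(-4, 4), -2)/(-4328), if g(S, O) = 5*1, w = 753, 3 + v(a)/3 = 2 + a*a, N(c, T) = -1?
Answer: 24949471/309452 ≈ 80.625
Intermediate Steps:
v(a) = -3 + 3*a**2 (v(a) = -9 + 3*(2 + a*a) = -9 + 3*(2 + a**2) = -9 + (6 + 3*a**2) = -3 + 3*a**2)
g(S, O) = 5
v(-62)/(w - 1*610) - 2*g(N(-4, 4), -2)/(-4328) = (-3 + 3*(-62)**2)/(753 - 1*610) - 2*5/(-4328) = (-3 + 3*3844)/(753 - 610) - 10*(-1/4328) = (-3 + 11532)/143 + 5/2164 = 11529*(1/143) + 5/2164 = 11529/143 + 5/2164 = 24949471/309452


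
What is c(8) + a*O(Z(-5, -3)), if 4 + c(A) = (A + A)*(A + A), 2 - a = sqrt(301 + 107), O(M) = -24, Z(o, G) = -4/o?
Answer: 204 + 48*sqrt(102) ≈ 688.78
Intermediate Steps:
a = 2 - 2*sqrt(102) (a = 2 - sqrt(301 + 107) = 2 - sqrt(408) = 2 - 2*sqrt(102) ≈ -18.199)
c(A) = -4 + 4*A**2 (c(A) = -4 + (A + A)*(A + A) = -4 + (2*A)*(2*A) = -4 + 4*A**2)
c(8) + a*O(Z(-5, -3)) = (-4 + 4*8**2) + (2 - 2*sqrt(102))*(-24) = (-4 + 4*64) + (-48 + 48*sqrt(102)) = (-4 + 256) + (-48 + 48*sqrt(102)) = 252 + (-48 + 48*sqrt(102)) = 204 + 48*sqrt(102)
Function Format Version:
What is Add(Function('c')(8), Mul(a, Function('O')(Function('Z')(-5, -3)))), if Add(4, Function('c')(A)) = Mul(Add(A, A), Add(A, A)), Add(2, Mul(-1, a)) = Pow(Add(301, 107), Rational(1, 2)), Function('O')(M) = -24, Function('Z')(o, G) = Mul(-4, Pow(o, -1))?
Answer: Add(204, Mul(48, Pow(102, Rational(1, 2)))) ≈ 688.78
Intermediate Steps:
a = Add(2, Mul(-2, Pow(102, Rational(1, 2)))) (a = Add(2, Mul(-1, Pow(Add(301, 107), Rational(1, 2)))) = Add(2, Mul(-1, Pow(408, Rational(1, 2)))) = Add(2, Mul(-1, Mul(2, Pow(102, Rational(1, 2))))) = Add(2, Mul(-2, Pow(102, Rational(1, 2)))) ≈ -18.199)
Function('c')(A) = Add(-4, Mul(4, Pow(A, 2))) (Function('c')(A) = Add(-4, Mul(Add(A, A), Add(A, A))) = Add(-4, Mul(Mul(2, A), Mul(2, A))) = Add(-4, Mul(4, Pow(A, 2))))
Add(Function('c')(8), Mul(a, Function('O')(Function('Z')(-5, -3)))) = Add(Add(-4, Mul(4, Pow(8, 2))), Mul(Add(2, Mul(-2, Pow(102, Rational(1, 2)))), -24)) = Add(Add(-4, Mul(4, 64)), Add(-48, Mul(48, Pow(102, Rational(1, 2))))) = Add(Add(-4, 256), Add(-48, Mul(48, Pow(102, Rational(1, 2))))) = Add(252, Add(-48, Mul(48, Pow(102, Rational(1, 2))))) = Add(204, Mul(48, Pow(102, Rational(1, 2))))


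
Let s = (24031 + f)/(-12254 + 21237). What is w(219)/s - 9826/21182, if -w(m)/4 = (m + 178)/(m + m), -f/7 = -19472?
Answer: -2084473033/3125089485 ≈ -0.66701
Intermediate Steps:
f = 136304 (f = -7*(-19472) = 136304)
w(m) = -2*(178 + m)/m (w(m) = -4*(m + 178)/(m + m) = -4*(178 + m)/(2*m) = -4*(178 + m)*1/(2*m) = -2*(178 + m)/m)
s = 160335/8983 (s = (24031 + 136304)/(-12254 + 21237) = 160335/8983 ≈ 17.849)
w(219)/s - 9826/21182 = (-2 - 356/219)/(160335/8983) - 9826/21182 = (-2 - 356*1/219)*(8983/160335) - 9826*1/21182 = (-2 - 356/219)*(8983/160335) - 289/623 = -794/219*8983/160335 - 289/623 = -7132502/35113365 - 289/623 = -2084473033/3125089485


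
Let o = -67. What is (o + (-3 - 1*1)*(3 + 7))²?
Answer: 11449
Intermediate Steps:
(o + (-3 - 1*1)*(3 + 7))² = (-67 + (-3 - 1*1)*(3 + 7))² = (-67 + (-3 - 1)*10)² = (-67 - 4*10)² = (-67 - 40)² = (-107)² = 11449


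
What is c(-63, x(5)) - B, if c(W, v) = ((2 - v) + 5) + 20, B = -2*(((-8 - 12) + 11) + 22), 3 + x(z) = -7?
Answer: 63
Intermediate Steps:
x(z) = -10 (x(z) = -3 - 7 = -10)
B = -26 (B = -2*((-20 + 11) + 22) = -2*(-9 + 22) = -2*13 = -26)
c(W, v) = 27 - v (c(W, v) = (7 - v) + 20 = 27 - v)
c(-63, x(5)) - B = (27 - 1*(-10)) - 1*(-26) = (27 + 10) + 26 = 37 + 26 = 63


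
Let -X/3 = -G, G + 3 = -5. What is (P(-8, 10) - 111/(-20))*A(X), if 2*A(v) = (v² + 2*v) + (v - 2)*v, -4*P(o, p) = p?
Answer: 8784/5 ≈ 1756.8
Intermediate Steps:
G = -8 (G = -3 - 5 = -8)
P(o, p) = -p/4
X = -24 (X = -(-3)*(-8) = -3*8 = -24)
A(v) = v + v²/2 + v*(-2 + v)/2 (A(v) = ((v² + 2*v) + (v - 2)*v)/2 = ((v² + 2*v) + (-2 + v)*v)/2 = ((v² + 2*v) + v*(-2 + v))/2 = (v² + 2*v + v*(-2 + v))/2 = v + v²/2 + v*(-2 + v)/2)
(P(-8, 10) - 111/(-20))*A(X) = (-¼*10 - 111/(-20))*(-24)² = (-5/2 - 111*(-1/20))*576 = (-5/2 + 111/20)*576 = (61/20)*576 = 8784/5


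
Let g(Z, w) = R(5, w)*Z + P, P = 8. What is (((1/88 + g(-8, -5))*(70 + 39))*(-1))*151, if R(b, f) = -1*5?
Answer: -69539275/88 ≈ -7.9022e+5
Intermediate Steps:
R(b, f) = -5
g(Z, w) = 8 - 5*Z (g(Z, w) = -5*Z + 8 = 8 - 5*Z)
(((1/88 + g(-8, -5))*(70 + 39))*(-1))*151 = (((1/88 + (8 - 5*(-8)))*(70 + 39))*(-1))*151 = (((1/88 + (8 + 40))*109)*(-1))*151 = (((1/88 + 48)*109)*(-1))*151 = (((4225/88)*109)*(-1))*151 = ((460525/88)*(-1))*151 = -460525/88*151 = -69539275/88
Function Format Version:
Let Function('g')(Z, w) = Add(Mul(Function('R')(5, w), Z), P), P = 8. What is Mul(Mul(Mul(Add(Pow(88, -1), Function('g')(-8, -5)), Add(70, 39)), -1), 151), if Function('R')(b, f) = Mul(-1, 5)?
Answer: Rational(-69539275, 88) ≈ -7.9022e+5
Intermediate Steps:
Function('R')(b, f) = -5
Function('g')(Z, w) = Add(8, Mul(-5, Z)) (Function('g')(Z, w) = Add(Mul(-5, Z), 8) = Add(8, Mul(-5, Z)))
Mul(Mul(Mul(Add(Pow(88, -1), Function('g')(-8, -5)), Add(70, 39)), -1), 151) = Mul(Mul(Mul(Add(Pow(88, -1), Add(8, Mul(-5, -8))), Add(70, 39)), -1), 151) = Mul(Mul(Mul(Add(Rational(1, 88), Add(8, 40)), 109), -1), 151) = Mul(Mul(Mul(Add(Rational(1, 88), 48), 109), -1), 151) = Mul(Mul(Mul(Rational(4225, 88), 109), -1), 151) = Mul(Mul(Rational(460525, 88), -1), 151) = Mul(Rational(-460525, 88), 151) = Rational(-69539275, 88)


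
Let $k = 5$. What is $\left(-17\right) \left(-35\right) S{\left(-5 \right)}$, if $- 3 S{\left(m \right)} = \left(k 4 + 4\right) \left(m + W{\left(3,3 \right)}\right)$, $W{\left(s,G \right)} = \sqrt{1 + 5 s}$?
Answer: $4760$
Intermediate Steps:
$S{\left(m \right)} = -32 - 8 m$ ($S{\left(m \right)} = - \frac{\left(5 \cdot 4 + 4\right) \left(m + \sqrt{1 + 5 \cdot 3}\right)}{3} = - \frac{\left(20 + 4\right) \left(m + \sqrt{1 + 15}\right)}{3} = - \frac{24 \left(m + \sqrt{16}\right)}{3} = - \frac{24 \left(m + 4\right)}{3} = - \frac{24 \left(4 + m\right)}{3} = - \frac{96 + 24 m}{3} = -32 - 8 m$)
$\left(-17\right) \left(-35\right) S{\left(-5 \right)} = \left(-17\right) \left(-35\right) \left(-32 - -40\right) = 595 \left(-32 + 40\right) = 595 \cdot 8 = 4760$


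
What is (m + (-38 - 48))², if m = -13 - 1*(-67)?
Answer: 1024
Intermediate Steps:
m = 54 (m = -13 + 67 = 54)
(m + (-38 - 48))² = (54 + (-38 - 48))² = (54 - 86)² = (-32)² = 1024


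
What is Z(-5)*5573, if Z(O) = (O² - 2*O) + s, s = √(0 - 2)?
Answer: 195055 + 5573*I*√2 ≈ 1.9506e+5 + 7881.4*I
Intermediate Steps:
s = I*√2 (s = √(-2) = I*√2 ≈ 1.4142*I)
Z(O) = O² - 2*O + I*√2 (Z(O) = (O² - 2*O) + I*√2 = O² - 2*O + I*√2)
Z(-5)*5573 = ((-5)² - 2*(-5) + I*√2)*5573 = (25 + 10 + I*√2)*5573 = (35 + I*√2)*5573 = 195055 + 5573*I*√2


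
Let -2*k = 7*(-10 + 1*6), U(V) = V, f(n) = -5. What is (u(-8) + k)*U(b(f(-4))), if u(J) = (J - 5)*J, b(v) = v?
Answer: -590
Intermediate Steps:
u(J) = J*(-5 + J) (u(J) = (-5 + J)*J = J*(-5 + J))
k = 14 (k = -7*(-10 + 1*6)/2 = -7*(-10 + 6)/2 = -7*(-4)/2 = -½*(-28) = 14)
(u(-8) + k)*U(b(f(-4))) = (-8*(-5 - 8) + 14)*(-5) = (-8*(-13) + 14)*(-5) = (104 + 14)*(-5) = 118*(-5) = -590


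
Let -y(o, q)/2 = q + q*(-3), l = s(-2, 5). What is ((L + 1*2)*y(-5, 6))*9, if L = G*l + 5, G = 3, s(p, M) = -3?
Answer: -432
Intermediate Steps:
l = -3
y(o, q) = 4*q (y(o, q) = -2*(q + q*(-3)) = -2*(q - 3*q) = -(-4)*q = 4*q)
L = -4 (L = 3*(-3) + 5 = -9 + 5 = -4)
((L + 1*2)*y(-5, 6))*9 = ((-4 + 1*2)*(4*6))*9 = ((-4 + 2)*24)*9 = -2*24*9 = -48*9 = -432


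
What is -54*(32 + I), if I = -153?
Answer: 6534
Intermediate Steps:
-54*(32 + I) = -54*(32 - 153) = -54*(-121) = 6534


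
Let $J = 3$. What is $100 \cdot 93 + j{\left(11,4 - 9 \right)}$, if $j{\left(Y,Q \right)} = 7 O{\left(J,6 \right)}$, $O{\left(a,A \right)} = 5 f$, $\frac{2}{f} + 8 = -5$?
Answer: $\frac{120830}{13} \approx 9294.6$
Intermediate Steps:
$f = - \frac{2}{13}$ ($f = \frac{2}{-8 - 5} = \frac{2}{-13} = 2 \left(- \frac{1}{13}\right) = - \frac{2}{13} \approx -0.15385$)
$O{\left(a,A \right)} = - \frac{10}{13}$ ($O{\left(a,A \right)} = 5 \left(- \frac{2}{13}\right) = - \frac{10}{13}$)
$j{\left(Y,Q \right)} = - \frac{70}{13}$ ($j{\left(Y,Q \right)} = 7 \left(- \frac{10}{13}\right) = - \frac{70}{13}$)
$100 \cdot 93 + j{\left(11,4 - 9 \right)} = 100 \cdot 93 - \frac{70}{13} = 9300 - \frac{70}{13} = \frac{120830}{13}$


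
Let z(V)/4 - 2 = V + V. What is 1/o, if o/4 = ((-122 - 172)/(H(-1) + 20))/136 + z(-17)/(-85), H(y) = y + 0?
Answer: 95/529 ≈ 0.17958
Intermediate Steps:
H(y) = y
z(V) = 8 + 8*V (z(V) = 8 + 4*(V + V) = 8 + 4*(2*V) = 8 + 8*V)
o = 529/95 (o = 4*(((-122 - 172)/(-1 + 20))/136 + (8 + 8*(-17))/(-85)) = 4*(-294/19*(1/136) + (8 - 136)*(-1/85)) = 4*(-294*1/19*(1/136) - 128*(-1/85)) = 4*(-294/19*1/136 + 128/85) = 4*(-147/1292 + 128/85) = 4*(529/380) = 529/95 ≈ 5.5684)
1/o = 1/(529/95) = 95/529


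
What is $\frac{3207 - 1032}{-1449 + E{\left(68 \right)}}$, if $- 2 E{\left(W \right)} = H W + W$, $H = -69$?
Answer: $\frac{2175}{863} \approx 2.5203$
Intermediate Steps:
$E{\left(W \right)} = 34 W$ ($E{\left(W \right)} = - \frac{- 69 W + W}{2} = - \frac{\left(-68\right) W}{2} = 34 W$)
$\frac{3207 - 1032}{-1449 + E{\left(68 \right)}} = \frac{3207 - 1032}{-1449 + 34 \cdot 68} = \frac{2175}{-1449 + 2312} = \frac{2175}{863}$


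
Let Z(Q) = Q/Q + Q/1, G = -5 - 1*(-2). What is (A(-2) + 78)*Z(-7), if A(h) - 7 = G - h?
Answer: -504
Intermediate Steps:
G = -3 (G = -5 + 2 = -3)
Z(Q) = 1 + Q (Z(Q) = 1 + Q*1 = 1 + Q)
A(h) = 4 - h (A(h) = 7 + (-3 - h) = 4 - h)
(A(-2) + 78)*Z(-7) = ((4 - 1*(-2)) + 78)*(1 - 7) = ((4 + 2) + 78)*(-6) = (6 + 78)*(-6) = 84*(-6) = -504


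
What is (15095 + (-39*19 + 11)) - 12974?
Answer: 1391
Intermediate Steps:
(15095 + (-39*19 + 11)) - 12974 = (15095 + (-741 + 11)) - 12974 = (15095 - 730) - 12974 = 14365 - 12974 = 1391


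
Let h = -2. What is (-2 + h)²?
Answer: 16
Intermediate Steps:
(-2 + h)² = (-2 - 2)² = (-4)² = 16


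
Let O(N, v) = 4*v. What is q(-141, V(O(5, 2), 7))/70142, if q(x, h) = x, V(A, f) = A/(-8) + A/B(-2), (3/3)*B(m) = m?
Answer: -141/70142 ≈ -0.0020102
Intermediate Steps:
B(m) = m
V(A, f) = -5*A/8 (V(A, f) = A/(-8) + A/(-2) = A*(-⅛) + A*(-½) = -A/8 - A/2 = -5*A/8)
q(-141, V(O(5, 2), 7))/70142 = -141/70142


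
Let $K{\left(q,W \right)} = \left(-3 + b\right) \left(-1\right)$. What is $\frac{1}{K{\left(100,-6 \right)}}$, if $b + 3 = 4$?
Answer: $\frac{1}{2} \approx 0.5$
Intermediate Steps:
$b = 1$ ($b = -3 + 4 = 1$)
$K{\left(q,W \right)} = 2$ ($K{\left(q,W \right)} = \left(-3 + 1\right) \left(-1\right) = \left(-2\right) \left(-1\right) = 2$)
$\frac{1}{K{\left(100,-6 \right)}} = \frac{1}{2}$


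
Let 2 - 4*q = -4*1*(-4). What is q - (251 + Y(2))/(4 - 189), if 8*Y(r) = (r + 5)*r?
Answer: -1579/740 ≈ -2.1338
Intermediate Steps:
q = -7/2 (q = 1/2 - (-4*1)*(-4)/4 = 1/2 - (-1)*(-4) = 1/2 - 1/4*16 = 1/2 - 4 = -7/2 ≈ -3.5000)
Y(r) = r*(5 + r)/8 (Y(r) = ((r + 5)*r)/8 = ((5 + r)*r)/8 = (r*(5 + r))/8 = r*(5 + r)/8)
q - (251 + Y(2))/(4 - 189) = -7/2 - (251 + (1/8)*2*(5 + 2))/(4 - 189) = -7/2 - (251 + (1/8)*2*7)/(-185) = -7/2 - (251 + 7/4)*(-1)/185 = -7/2 - 1011*(-1)/(4*185) = -7/2 - 1*(-1011/740) = -7/2 + 1011/740 = -1579/740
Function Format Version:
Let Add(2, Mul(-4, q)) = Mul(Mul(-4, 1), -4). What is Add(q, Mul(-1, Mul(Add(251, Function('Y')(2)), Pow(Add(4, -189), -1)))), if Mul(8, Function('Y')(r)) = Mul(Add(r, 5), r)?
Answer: Rational(-1579, 740) ≈ -2.1338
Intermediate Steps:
q = Rational(-7, 2) (q = Add(Rational(1, 2), Mul(Rational(-1, 4), Mul(Mul(-4, 1), -4))) = Add(Rational(1, 2), Mul(Rational(-1, 4), Mul(-4, -4))) = Add(Rational(1, 2), Mul(Rational(-1, 4), 16)) = Add(Rational(1, 2), -4) = Rational(-7, 2) ≈ -3.5000)
Function('Y')(r) = Mul(Rational(1, 8), r, Add(5, r)) (Function('Y')(r) = Mul(Rational(1, 8), Mul(Add(r, 5), r)) = Mul(Rational(1, 8), Mul(Add(5, r), r)) = Mul(Rational(1, 8), Mul(r, Add(5, r))) = Mul(Rational(1, 8), r, Add(5, r)))
Add(q, Mul(-1, Mul(Add(251, Function('Y')(2)), Pow(Add(4, -189), -1)))) = Add(Rational(-7, 2), Mul(-1, Mul(Add(251, Mul(Rational(1, 8), 2, Add(5, 2))), Pow(Add(4, -189), -1)))) = Add(Rational(-7, 2), Mul(-1, Mul(Add(251, Mul(Rational(1, 8), 2, 7)), Pow(-185, -1)))) = Add(Rational(-7, 2), Mul(-1, Mul(Add(251, Rational(7, 4)), Rational(-1, 185)))) = Add(Rational(-7, 2), Mul(-1, Mul(Rational(1011, 4), Rational(-1, 185)))) = Add(Rational(-7, 2), Mul(-1, Rational(-1011, 740))) = Add(Rational(-7, 2), Rational(1011, 740)) = Rational(-1579, 740)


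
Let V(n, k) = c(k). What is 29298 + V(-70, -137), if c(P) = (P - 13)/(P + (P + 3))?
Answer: 7939908/271 ≈ 29299.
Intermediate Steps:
c(P) = (-13 + P)/(3 + 2*P) (c(P) = (-13 + P)/(P + (3 + P)) = (-13 + P)/(3 + 2*P))
V(n, k) = (-13 + k)/(3 + 2*k)
29298 + V(-70, -137) = 29298 + (-13 - 137)/(3 + 2*(-137)) = 29298 - 150/(3 - 274) = 29298 - 150/(-271) = 29298 - 1/271*(-150) = 29298 + 150/271 = 7939908/271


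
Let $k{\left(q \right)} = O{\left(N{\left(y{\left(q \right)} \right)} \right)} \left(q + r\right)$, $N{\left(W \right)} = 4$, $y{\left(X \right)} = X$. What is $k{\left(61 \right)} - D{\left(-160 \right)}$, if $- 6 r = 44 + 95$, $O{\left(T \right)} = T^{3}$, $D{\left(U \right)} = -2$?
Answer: $\frac{7270}{3} \approx 2423.3$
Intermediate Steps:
$r = - \frac{139}{6}$ ($r = - \frac{44 + 95}{6} = \left(- \frac{1}{6}\right) 139 = - \frac{139}{6} \approx -23.167$)
$k{\left(q \right)} = - \frac{4448}{3} + 64 q$ ($k{\left(q \right)} = 4^{3} \left(q - \frac{139}{6}\right) = 64 \left(- \frac{139}{6} + q\right) = - \frac{4448}{3} + 64 q$)
$k{\left(61 \right)} - D{\left(-160 \right)} = \left(- \frac{4448}{3} + 64 \cdot 61\right) - -2 = \left(- \frac{4448}{3} + 3904\right) + 2 = \frac{7264}{3} + 2 = \frac{7270}{3}$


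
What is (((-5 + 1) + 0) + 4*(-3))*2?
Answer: -32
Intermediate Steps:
(((-5 + 1) + 0) + 4*(-3))*2 = ((-4 + 0) - 12)*2 = (-4 - 12)*2 = -16*2 = -32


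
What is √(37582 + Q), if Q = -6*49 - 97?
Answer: 7*√759 ≈ 192.85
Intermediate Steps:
Q = -391 (Q = -294 - 97 = -391)
√(37582 + Q) = √(37582 - 391) = √37191 = 7*√759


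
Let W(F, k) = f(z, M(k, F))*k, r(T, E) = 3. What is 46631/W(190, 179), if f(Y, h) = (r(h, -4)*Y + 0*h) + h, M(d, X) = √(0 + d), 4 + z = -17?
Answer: -2937753/678410 - 46631*√179/678410 ≈ -5.2500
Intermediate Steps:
z = -21 (z = -4 - 17 = -21)
M(d, X) = √d
f(Y, h) = h + 3*Y (f(Y, h) = (3*Y + 0*h) + h = (3*Y + 0) + h = 3*Y + h = h + 3*Y)
W(F, k) = k*(-63 + √k) (W(F, k) = (√k + 3*(-21))*k = (√k - 63)*k = (-63 + √k)*k = k*(-63 + √k))
46631/W(190, 179) = 46631/((179*(-63 + √179))) = 46631/(-11277 + 179*√179)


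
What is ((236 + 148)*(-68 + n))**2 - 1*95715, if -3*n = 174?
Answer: 2340915741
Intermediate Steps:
n = -58 (n = -1/3*174 = -58)
((236 + 148)*(-68 + n))**2 - 1*95715 = ((236 + 148)*(-68 - 58))**2 - 1*95715 = (384*(-126))**2 - 95715 = (-48384)**2 - 95715 = 2341011456 - 95715 = 2340915741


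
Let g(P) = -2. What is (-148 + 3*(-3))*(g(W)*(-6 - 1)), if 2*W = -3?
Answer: -2198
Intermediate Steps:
W = -3/2 (W = (½)*(-3) = -3/2 ≈ -1.5000)
(-148 + 3*(-3))*(g(W)*(-6 - 1)) = (-148 + 3*(-3))*(-2*(-6 - 1)) = (-148 - 9)*(-2*(-7)) = -157*14 = -2198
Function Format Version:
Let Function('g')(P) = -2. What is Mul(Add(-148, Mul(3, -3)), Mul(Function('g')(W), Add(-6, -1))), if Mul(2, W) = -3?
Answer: -2198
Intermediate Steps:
W = Rational(-3, 2) (W = Mul(Rational(1, 2), -3) = Rational(-3, 2) ≈ -1.5000)
Mul(Add(-148, Mul(3, -3)), Mul(Function('g')(W), Add(-6, -1))) = Mul(Add(-148, Mul(3, -3)), Mul(-2, Add(-6, -1))) = Mul(Add(-148, -9), Mul(-2, -7)) = Mul(-157, 14) = -2198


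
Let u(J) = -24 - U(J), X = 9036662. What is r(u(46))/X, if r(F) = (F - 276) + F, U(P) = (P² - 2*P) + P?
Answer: -2232/4518331 ≈ -0.00049399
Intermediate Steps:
U(P) = P² - P
u(J) = -24 - J*(-1 + J)
r(F) = -276 + 2*F (r(F) = (-276 + F) + F = -276 + 2*F)
r(u(46))/X = (-276 + 2*(-24 + 46 - 1*46²))/9036662 = (-276 + 2*(-24 + 46 - 1*2116))*(1/9036662) = (-276 + 2*(-24 + 46 - 2116))*(1/9036662) = (-276 + 2*(-2094))*(1/9036662) = (-276 - 4188)*(1/9036662) = -4464*1/9036662 = -2232/4518331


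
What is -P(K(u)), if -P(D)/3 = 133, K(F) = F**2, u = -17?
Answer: 399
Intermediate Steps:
P(D) = -399 (P(D) = -3*133 = -399)
-P(K(u)) = -1*(-399) = 399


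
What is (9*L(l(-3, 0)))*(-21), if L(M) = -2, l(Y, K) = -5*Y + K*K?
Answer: 378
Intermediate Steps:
l(Y, K) = K**2 - 5*Y (l(Y, K) = -5*Y + K**2 = K**2 - 5*Y)
(9*L(l(-3, 0)))*(-21) = (9*(-2))*(-21) = -18*(-21) = 378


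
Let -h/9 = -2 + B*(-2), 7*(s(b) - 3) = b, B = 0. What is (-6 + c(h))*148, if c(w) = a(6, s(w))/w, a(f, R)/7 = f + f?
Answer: -592/3 ≈ -197.33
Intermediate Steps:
s(b) = 3 + b/7
a(f, R) = 14*f (a(f, R) = 7*(f + f) = 7*(2*f) = 14*f)
h = 18 (h = -9*(-2 + 0*(-2)) = -9*(-2 + 0) = -9*(-2) = 18)
c(w) = 84/w (c(w) = (14*6)/w = 84/w)
(-6 + c(h))*148 = (-6 + 84/18)*148 = (-6 + 84*(1/18))*148 = (-6 + 14/3)*148 = -4/3*148 = -592/3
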